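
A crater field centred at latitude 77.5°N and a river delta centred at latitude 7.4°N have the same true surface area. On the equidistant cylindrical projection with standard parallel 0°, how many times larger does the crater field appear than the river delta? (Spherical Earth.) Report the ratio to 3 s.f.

For the equirectangular projection with φ₀ = 0 (plate carrée), h = 1 along meridians and k = sec φ along parallels.
Areal scale at 77.5°: h·k = 1.000 × 4.620 = 4.620.
Areal scale at 7.4°: h·k = 1.000 × 1.008 = 1.008.
Ratio = 4.620/1.008 ≈ 4.58.

4.58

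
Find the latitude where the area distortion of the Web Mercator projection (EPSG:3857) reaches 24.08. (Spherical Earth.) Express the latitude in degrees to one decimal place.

78.2°

Mercator areal scale is sec²φ.
sec²φ = 24.08  ⇒  cos²φ = 0.04153  ⇒  cos φ = 0.2038.
φ = arccos(0.2038) ≈ 78.2°.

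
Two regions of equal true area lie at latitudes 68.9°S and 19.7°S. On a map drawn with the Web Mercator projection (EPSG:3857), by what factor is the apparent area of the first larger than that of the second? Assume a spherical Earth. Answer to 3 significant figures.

On Mercator, area is exaggerated by sec²φ = 1/cos²φ.
At 68.9°: sec²(68.9°) = 1/0.3600² = 7.716.
At 19.7°: sec²(19.7°) = 1/0.9415² = 1.128.
Ratio = 7.716/1.128 = cos²(19.7°)/cos²(68.9°) ≈ 6.84.

6.84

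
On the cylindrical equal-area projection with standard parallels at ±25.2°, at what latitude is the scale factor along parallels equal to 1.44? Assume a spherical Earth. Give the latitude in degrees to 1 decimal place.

51.1°

For cylindrical equal-area with standard parallel φ₀, h = cos φ / cos φ₀ and k = cos φ₀ / cos φ, so h·k = 1.
k = cos φ₀ / cos φ = 1.44  ⇒  cos φ = cos 25.2° / 1.44 = 0.6284.
φ = arccos(0.6284) ≈ 51.1°.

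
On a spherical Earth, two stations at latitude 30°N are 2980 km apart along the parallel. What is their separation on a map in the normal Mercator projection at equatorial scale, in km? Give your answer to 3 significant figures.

The Mercator projection is conformal; its linear scale factor is the same in every direction and equals sec φ = 1/cos φ.
Along the parallel, k = sec 30° = 1/0.8660 = 1.155.
Map distance = 2980 × 1.155 ≈ 3440 km.

3440 km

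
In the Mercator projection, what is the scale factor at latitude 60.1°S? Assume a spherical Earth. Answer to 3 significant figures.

2.01

The Mercator projection is conformal; its linear scale factor is the same in every direction and equals sec φ = 1/cos φ.
k = 1/cos 60.1° = 1/0.4985 = 2.006.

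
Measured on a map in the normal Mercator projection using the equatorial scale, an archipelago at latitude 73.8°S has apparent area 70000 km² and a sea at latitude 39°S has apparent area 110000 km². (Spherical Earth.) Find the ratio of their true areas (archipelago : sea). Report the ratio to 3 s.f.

On Mercator the areal scale is sec²φ, so true area = apparent × cos²φ.
True area of archipelago: 70000 × cos²(73.8°) = 70000 × 0.07784 = 5449 km².
True area of sea: 110000 × cos²(39°) = 110000 × 0.6040 = 66440 km².
Ratio = 5449 / 66440 ≈ 0.0820.

0.0820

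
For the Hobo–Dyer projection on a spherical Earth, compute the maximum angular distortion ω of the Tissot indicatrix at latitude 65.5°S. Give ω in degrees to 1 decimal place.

69.6°

The Hobo–Dyer projection is cylindrical equal-area with φ₀ = 37.5°. A cylindrical equal-area projection with standard parallel φ₀ has meridian scale h = cos φ / cos φ₀ and parallel scale k = cos φ₀ / cos φ (so areas are preserved, h·k = 1).
At 65.5°: h = 0.5227, k = 1.913; principal scales a = 1.913, b = 0.5227.
sin(ω/2) = (a − b)/(a + b) = 1.390/2.436 = 0.5708, so ω = 2 arcsin(0.5708) ≈ 69.6°.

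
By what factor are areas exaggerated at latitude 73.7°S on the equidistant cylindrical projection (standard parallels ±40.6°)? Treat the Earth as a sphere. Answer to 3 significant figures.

2.71

In the equirectangular projection with standard parallel φ₀ = 40.6° (x = Rλ cos φ₀, y = Rφ), meridians are true-scale (h = 1) and the parallel scale is k = cos φ₀ / cos φ.
Areal scale = h·k = 1 × cos φ₀ / cos φ; at 73.7°, h = 1.000, k = 2.705, so h·k = 2.705.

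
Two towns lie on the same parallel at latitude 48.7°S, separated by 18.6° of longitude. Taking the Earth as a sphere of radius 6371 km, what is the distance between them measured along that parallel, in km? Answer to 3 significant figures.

Arc length along a parallel = R cos φ · Δλ (with Δλ in radians).
= 6371 × cos 48.7° × (18.6° × π/180) = 6371 × 0.6600 × 0.3246 ≈ 1370 km.

1370 km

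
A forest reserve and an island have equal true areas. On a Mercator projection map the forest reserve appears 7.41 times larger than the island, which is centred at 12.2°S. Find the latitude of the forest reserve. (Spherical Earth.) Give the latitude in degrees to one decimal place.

69.0°

On Mercator, (apparent₁)/(apparent₂) = sec²φ₁ / sec²φ₂ when true areas are equal.
cos²φ₂ / cos²φ₁ = 7.41  ⇒  cos φ₁ = cos 12.2° / √7.41 = 0.9774/2.722 = 0.3591.
φ₁ = arccos(0.3591) ≈ 69.0°.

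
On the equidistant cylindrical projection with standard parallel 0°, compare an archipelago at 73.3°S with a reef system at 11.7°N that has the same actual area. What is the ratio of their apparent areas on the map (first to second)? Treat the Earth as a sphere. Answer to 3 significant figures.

For the equirectangular projection with φ₀ = 0 (plate carrée), h = 1 along meridians and k = sec φ along parallels.
Areal scale at 73.3°: h·k = 1.000 × 3.480 = 3.480.
Areal scale at 11.7°: h·k = 1.000 × 1.021 = 1.021.
Ratio = 3.480/1.021 ≈ 3.41.

3.41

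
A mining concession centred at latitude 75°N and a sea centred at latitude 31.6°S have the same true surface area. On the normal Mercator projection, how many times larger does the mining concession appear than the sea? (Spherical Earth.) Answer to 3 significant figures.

Mercator is conformal with k = sec φ, so areal scale = k² = sec²φ.
At 75°: sec²(75°) = 1/0.2588² = 14.93.
At 31.6°: sec²(31.6°) = 1/0.8517² = 1.378.
Ratio = 14.93/1.378 = cos²(31.6°)/cos²(75°) ≈ 10.8.

10.8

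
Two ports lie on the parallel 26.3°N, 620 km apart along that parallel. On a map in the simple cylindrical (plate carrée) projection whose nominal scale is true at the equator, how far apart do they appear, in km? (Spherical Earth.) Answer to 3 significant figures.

Plate carrée maps x = Rλ, y = Rφ. The meridian scale is h = 1 and the parallel scale is k = 1/cos φ = sec φ.
Along the parallel, k = sec 26.3° = 1/0.8965 = 1.115.
Map distance = 620 × 1.115 ≈ 692 km.

692 km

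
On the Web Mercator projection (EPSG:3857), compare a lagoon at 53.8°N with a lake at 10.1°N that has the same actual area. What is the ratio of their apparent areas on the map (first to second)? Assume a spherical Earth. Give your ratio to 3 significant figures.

Mercator is conformal with k = sec φ, so areal scale = k² = sec²φ.
At 53.8°: sec²(53.8°) = 1/0.5906² = 2.867.
At 10.1°: sec²(10.1°) = 1/0.9845² = 1.032.
Ratio = 2.867/1.032 = cos²(10.1°)/cos²(53.8°) ≈ 2.78.

2.78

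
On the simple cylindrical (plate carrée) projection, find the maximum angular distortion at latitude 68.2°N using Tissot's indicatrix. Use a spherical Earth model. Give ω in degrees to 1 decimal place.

For the equirectangular projection with φ₀ = 0 (plate carrée), h = 1 along meridians and k = sec φ along parallels.
At 68.2°: h = 1.000, k = 2.693; principal scales a = 2.693, b = 1.000.
sin(ω/2) = (a − b)/(a + b) = 1.693/3.693 = 0.4584, so ω = 2 arcsin(0.4584) ≈ 54.6°.

54.6°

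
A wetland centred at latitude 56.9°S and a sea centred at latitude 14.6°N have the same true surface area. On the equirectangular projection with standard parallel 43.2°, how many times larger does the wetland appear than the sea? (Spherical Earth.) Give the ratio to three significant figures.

1.77

In the equirectangular projection with standard parallel φ₀ = 43.2° (x = Rλ cos φ₀, y = Rφ), meridians are true-scale (h = 1) and the parallel scale is k = cos φ₀ / cos φ.
Areal scale at 56.9°: h·k = 1.000 × 1.335 = 1.335.
Areal scale at 14.6°: h·k = 1.000 × 0.7533 = 0.7533.
Ratio = 1.335/0.7533 ≈ 1.77.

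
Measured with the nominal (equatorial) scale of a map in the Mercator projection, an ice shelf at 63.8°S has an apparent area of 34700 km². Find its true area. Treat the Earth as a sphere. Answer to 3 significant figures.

6760 km²

Mercator is conformal, so the point scale is isotropic: h = k = sec φ = 1/cos φ.
Areal scale = k² = sec²φ = 1/cos²(63.8°) = 1/0.4415² = 5.130.
True area = apparent / (areal scale) = 34700 / 5.130 ≈ 6760 km².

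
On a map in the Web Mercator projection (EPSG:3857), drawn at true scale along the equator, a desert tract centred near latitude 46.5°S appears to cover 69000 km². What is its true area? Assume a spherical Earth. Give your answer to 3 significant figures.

For Mercator, h = k = sec φ (a conformal cylindrical projection has a single point scale, 1/cos φ).
Areal scale = k² = sec²φ = 1/cos²(46.5°) = 1/0.6884² = 2.110.
True area = apparent / (areal scale) = 69000 / 2.110 ≈ 32700 km².

32700 km²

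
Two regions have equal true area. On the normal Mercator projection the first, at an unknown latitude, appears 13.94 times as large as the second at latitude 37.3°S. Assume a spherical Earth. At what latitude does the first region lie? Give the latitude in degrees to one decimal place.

For equal true areas on Mercator, apparent areas scale as sec²φ, so the ratio is cos²φ₂ / cos²φ₁.
cos²φ₂ / cos²φ₁ = 13.94  ⇒  cos φ₁ = cos 37.3° / √13.94 = 0.7955/3.734 = 0.2131.
φ₁ = arccos(0.2131) ≈ 77.7°.

77.7°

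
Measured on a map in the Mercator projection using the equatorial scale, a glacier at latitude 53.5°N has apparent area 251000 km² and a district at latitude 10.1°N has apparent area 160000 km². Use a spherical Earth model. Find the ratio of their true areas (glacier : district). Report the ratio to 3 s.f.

0.573

On Mercator the areal scale is sec²φ, so true area = apparent × cos²φ.
True area of glacier: 251000 × cos²(53.5°) = 251000 × 0.3538 = 88810 km².
True area of district: 160000 × cos²(10.1°) = 160000 × 0.9692 = 155100 km².
Ratio = 88810 / 155100 ≈ 0.573.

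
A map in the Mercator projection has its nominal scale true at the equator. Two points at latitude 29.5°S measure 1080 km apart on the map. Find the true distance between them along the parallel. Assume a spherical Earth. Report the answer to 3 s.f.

940 km

Mercator is conformal, so the point scale is isotropic: h = k = sec φ = 1/cos φ.
Along the parallel at 29.5°, map distances are exaggerated by k = sec 29.5° = 1.149.
True distance = 1080 / 1.149 = 1080 × cos 29.5° ≈ 940 km.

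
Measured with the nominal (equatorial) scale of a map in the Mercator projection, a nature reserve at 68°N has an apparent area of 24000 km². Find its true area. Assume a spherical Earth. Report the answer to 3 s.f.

3370 km²

Mercator is conformal, so the point scale is isotropic: h = k = sec φ = 1/cos φ.
Areal scale = k² = sec²φ = 1/cos²(68°) = 1/0.3746² = 7.126.
True area = apparent / (areal scale) = 24000 / 7.126 ≈ 3370 km².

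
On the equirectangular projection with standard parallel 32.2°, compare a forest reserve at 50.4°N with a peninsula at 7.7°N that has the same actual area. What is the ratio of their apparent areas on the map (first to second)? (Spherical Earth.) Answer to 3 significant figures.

The equidistant cylindrical projection with φ₀ = 32.2° has h = 1 (meridians true) and k = cos φ₀ / cos φ along parallels.
Areal scale at 50.4°: h·k = 1.000 × 1.328 = 1.328.
Areal scale at 7.7°: h·k = 1.000 × 0.8539 = 0.8539.
Ratio = 1.328/0.8539 ≈ 1.55.

1.55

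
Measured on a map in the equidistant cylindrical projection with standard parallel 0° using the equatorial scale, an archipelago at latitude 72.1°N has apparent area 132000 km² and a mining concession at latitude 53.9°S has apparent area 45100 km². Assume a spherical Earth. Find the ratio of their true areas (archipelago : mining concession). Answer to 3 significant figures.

On the plate carrée, areal scale = h·k = 1 × sec φ, so true area = apparent × cos φ.
True area of archipelago: 132000 × cos(72.1°) = 132000 × 0.3074 = 40570 km².
True area of mining concession: 45100 × cos(53.9°) = 45100 × 0.5892 = 26570 km².
Ratio = 40570 / 26570 ≈ 1.53.

1.53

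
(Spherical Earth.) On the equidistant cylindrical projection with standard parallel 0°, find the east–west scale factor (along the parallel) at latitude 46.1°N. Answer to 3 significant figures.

Plate carrée maps x = Rλ, y = Rφ. The meridian scale is h = 1 and the parallel scale is k = 1/cos φ = sec φ.
k = 1/cos 46.1° = 1/0.6934 = 1.442.

1.44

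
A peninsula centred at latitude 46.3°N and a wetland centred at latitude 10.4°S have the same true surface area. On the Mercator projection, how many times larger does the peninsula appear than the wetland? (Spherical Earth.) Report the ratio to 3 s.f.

Mercator is conformal with k = sec φ, so areal scale = k² = sec²φ.
At 46.3°: sec²(46.3°) = 1/0.6909² = 2.095.
At 10.4°: sec²(10.4°) = 1/0.9836² = 1.034.
Ratio = 2.095/1.034 = cos²(10.4°)/cos²(46.3°) ≈ 2.03.

2.03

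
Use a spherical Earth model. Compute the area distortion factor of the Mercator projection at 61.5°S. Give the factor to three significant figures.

For Mercator, h = k = sec φ (a conformal cylindrical projection has a single point scale, 1/cos φ).
Areal scale = k² = sec²φ = 1/cos²(61.5°) = 1/0.4772² = 4.392.

4.39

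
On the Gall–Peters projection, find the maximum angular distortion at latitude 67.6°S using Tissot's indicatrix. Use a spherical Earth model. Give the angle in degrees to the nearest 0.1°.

66.7°

The Gall–Peters projection is cylindrical equal-area with φ₀ = 45°. Cylindrical equal-area (φ₀ = 45°): h = cos φ / cos 45° along meridians, k = cos 45° / cos φ along parallels; h·k = 1.
At 67.6°: h = 0.5389, k = 1.856; principal scales a = 1.856, b = 0.5389.
sin(ω/2) = (a − b)/(a + b) = 1.317/2.394 = 0.5499, so ω = 2 arcsin(0.5499) ≈ 66.7°.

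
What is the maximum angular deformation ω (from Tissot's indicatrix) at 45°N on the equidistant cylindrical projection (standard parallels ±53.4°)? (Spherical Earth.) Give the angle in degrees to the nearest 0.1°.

9.8°

In the equirectangular projection with standard parallel φ₀ = 53.4° (x = Rλ cos φ₀, y = Rφ), meridians are true-scale (h = 1) and the parallel scale is k = cos φ₀ / cos φ.
At 45°: h = 1.000, k = 0.8432; principal scales a = 1.000, b = 0.8432.
sin(ω/2) = (a − b)/(a + b) = 0.1568/1.843 = 0.08508, so ω = 2 arcsin(0.08508) ≈ 9.8°.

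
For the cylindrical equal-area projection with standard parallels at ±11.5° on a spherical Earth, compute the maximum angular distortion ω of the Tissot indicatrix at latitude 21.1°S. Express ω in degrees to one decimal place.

A cylindrical equal-area projection with standard parallel φ₀ has meridian scale h = cos φ / cos φ₀ and parallel scale k = cos φ₀ / cos φ (so areas are preserved, h·k = 1).
At 21.1°: h = 0.9521, k = 1.050; principal scales a = 1.050, b = 0.9521.
sin(ω/2) = (a − b)/(a + b) = 0.09828/2.002 = 0.04908, so ω = 2 arcsin(0.04908) ≈ 5.6°.

5.6°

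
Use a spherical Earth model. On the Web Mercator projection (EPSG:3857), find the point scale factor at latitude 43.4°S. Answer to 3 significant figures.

Mercator is conformal, so the point scale is isotropic: h = k = sec φ = 1/cos φ.
k = 1/cos 43.4° = 1/0.7266 = 1.376.

1.38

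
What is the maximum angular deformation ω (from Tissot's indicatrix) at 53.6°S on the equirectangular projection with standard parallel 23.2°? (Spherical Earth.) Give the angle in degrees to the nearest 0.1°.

The equidistant cylindrical projection with φ₀ = 23.2° has h = 1 (meridians true) and k = cos φ₀ / cos φ along parallels.
At 53.6°: h = 1.000, k = 1.549; principal scales a = 1.549, b = 1.000.
sin(ω/2) = (a − b)/(a + b) = 0.5489/2.549 = 0.2153, so ω = 2 arcsin(0.2153) ≈ 24.9°.

24.9°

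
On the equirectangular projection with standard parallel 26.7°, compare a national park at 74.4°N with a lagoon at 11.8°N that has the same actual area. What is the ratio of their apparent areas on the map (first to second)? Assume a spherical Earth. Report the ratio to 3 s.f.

The equidistant cylindrical projection with φ₀ = 26.7° has h = 1 (meridians true) and k = cos φ₀ / cos φ along parallels.
Areal scale at 74.4°: h·k = 1.000 × 3.322 = 3.322.
Areal scale at 11.8°: h·k = 1.000 × 0.9127 = 0.9127.
Ratio = 3.322/0.9127 ≈ 3.64.

3.64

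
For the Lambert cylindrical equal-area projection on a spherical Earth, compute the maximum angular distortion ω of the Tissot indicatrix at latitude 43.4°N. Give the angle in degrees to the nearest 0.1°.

36.0°

The Lambert cylindrical equal-area projection is the cylindrical equal-area projection with its standard parallel at the equator (φ₀ = 0). For cylindrical equal-area with standard parallel φ₀, h = cos φ / cos φ₀ and k = cos φ₀ / cos φ, so h·k = 1.
At 43.4°: h = 0.7266, k = 1.376; principal scales a = 1.376, b = 0.7266.
sin(ω/2) = (a − b)/(a + b) = 0.6497/2.103 = 0.3090, so ω = 2 arcsin(0.3090) ≈ 36.0°.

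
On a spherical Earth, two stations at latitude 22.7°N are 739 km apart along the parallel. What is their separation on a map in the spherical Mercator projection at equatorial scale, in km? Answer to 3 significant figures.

801 km

Mercator is conformal, so the point scale is isotropic: h = k = sec φ = 1/cos φ.
Along the parallel, k = sec 22.7° = 1/0.9225 = 1.084.
Map distance = 739 × 1.084 ≈ 801 km.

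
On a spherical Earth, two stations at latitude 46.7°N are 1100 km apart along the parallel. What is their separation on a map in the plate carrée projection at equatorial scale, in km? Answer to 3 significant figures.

Plate carrée maps x = Rλ, y = Rφ. The meridian scale is h = 1 and the parallel scale is k = 1/cos φ = sec φ.
Along the parallel, k = sec 46.7° = 1/0.6858 = 1.458.
Map distance = 1100 × 1.458 ≈ 1600 km.

1600 km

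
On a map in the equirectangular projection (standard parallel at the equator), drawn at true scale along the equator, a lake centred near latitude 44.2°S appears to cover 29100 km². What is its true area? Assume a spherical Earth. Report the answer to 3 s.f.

20900 km²

Plate carrée maps x = Rλ, y = Rφ. The meridian scale is h = 1 and the parallel scale is k = 1/cos φ = sec φ.
Areal scale = h·k = 1 × sec φ; at 44.2°, h = 1.000, k = 1.395, so h·k = 1.395.
True area = apparent / (areal scale) = 29100 / 1.395 ≈ 20900 km².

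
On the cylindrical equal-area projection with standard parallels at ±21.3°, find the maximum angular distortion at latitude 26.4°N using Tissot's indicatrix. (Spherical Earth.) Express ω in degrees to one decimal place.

Cylindrical equal-area (φ₀ = 21.3°): h = cos φ / cos 21.3° along meridians, k = cos 21.3° / cos φ along parallels; h·k = 1.
At 26.4°: h = 0.9614, k = 1.040; principal scales a = 1.040, b = 0.9614.
sin(ω/2) = (a − b)/(a + b) = 0.07879/2.002 = 0.03936, so ω = 2 arcsin(0.03936) ≈ 4.5°.

4.5°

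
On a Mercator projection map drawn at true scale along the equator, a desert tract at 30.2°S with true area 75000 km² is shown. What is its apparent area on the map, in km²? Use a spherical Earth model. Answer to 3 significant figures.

100000 km²

For Mercator, h = k = sec φ (a conformal cylindrical projection has a single point scale, 1/cos φ).
Areal scale = k² = sec²φ = 1/cos²(30.2°) = 1/0.8643² = 1.339.
Apparent area = 75000 × 1.339 ≈ 100000 km².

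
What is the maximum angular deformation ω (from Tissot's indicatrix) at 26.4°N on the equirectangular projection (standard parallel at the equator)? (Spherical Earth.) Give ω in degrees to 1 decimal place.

In the plate carrée (x = Rλ, y = Rφ), meridians are true-scale (h = 1) and parallels are stretched by k = sec φ.
At 26.4°: h = 1.000, k = 1.116; principal scales a = 1.116, b = 1.000.
sin(ω/2) = (a − b)/(a + b) = 0.1164/2.116 = 0.05501, so ω = 2 arcsin(0.05501) ≈ 6.3°.

6.3°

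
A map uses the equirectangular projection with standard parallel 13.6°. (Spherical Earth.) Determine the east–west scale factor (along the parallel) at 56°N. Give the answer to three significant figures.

The equidistant cylindrical projection with φ₀ = 13.6° has h = 1 (meridians true) and k = cos φ₀ / cos φ along parallels.
k = cos 13.6° / cos 56° = 0.9720/0.5592 = 1.738.

1.74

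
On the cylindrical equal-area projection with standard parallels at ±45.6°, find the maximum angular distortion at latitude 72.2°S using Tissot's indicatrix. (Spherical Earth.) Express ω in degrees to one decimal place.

A cylindrical equal-area projection with standard parallel φ₀ has meridian scale h = cos φ / cos φ₀ and parallel scale k = cos φ₀ / cos φ (so areas are preserved, h·k = 1).
At 72.2°: h = 0.4369, k = 2.289; principal scales a = 2.289, b = 0.4369.
sin(ω/2) = (a − b)/(a + b) = 1.852/2.726 = 0.6794, so ω = 2 arcsin(0.6794) ≈ 85.6°.

85.6°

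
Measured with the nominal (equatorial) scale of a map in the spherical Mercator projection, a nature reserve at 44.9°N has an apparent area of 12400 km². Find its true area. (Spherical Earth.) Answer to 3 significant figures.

The Mercator projection is conformal; its linear scale factor is the same in every direction and equals sec φ = 1/cos φ.
Areal scale = k² = sec²φ = 1/cos²(44.9°) = 1/0.7083² = 1.993.
True area = apparent / (areal scale) = 12400 / 1.993 ≈ 6220 km².

6220 km²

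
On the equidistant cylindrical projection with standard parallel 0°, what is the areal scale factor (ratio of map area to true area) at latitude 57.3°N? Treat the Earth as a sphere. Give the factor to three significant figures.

Plate carrée maps x = Rλ, y = Rφ. The meridian scale is h = 1 and the parallel scale is k = 1/cos φ = sec φ.
Areal scale = h·k = 1 × sec φ; at 57.3°, h = 1.000, k = 1.851, so h·k = 1.851.

1.85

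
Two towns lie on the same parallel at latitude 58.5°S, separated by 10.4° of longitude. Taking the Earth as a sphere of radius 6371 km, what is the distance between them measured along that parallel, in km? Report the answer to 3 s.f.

604 km

Arc length along a parallel = R cos φ · Δλ (with Δλ in radians).
= 6371 × cos 58.5° × (10.4° × π/180) = 6371 × 0.5225 × 0.1815 ≈ 604 km.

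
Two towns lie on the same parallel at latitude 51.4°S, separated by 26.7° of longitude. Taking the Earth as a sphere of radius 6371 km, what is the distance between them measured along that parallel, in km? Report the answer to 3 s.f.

1850 km

Arc length along a parallel = R cos φ · Δλ (with Δλ in radians).
= 6371 × cos 51.4° × (26.7° × π/180) = 6371 × 0.6239 × 0.4660 ≈ 1850 km.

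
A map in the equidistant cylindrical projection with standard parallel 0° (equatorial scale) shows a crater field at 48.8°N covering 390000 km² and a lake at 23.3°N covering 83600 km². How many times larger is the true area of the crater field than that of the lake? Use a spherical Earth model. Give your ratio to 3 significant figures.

3.35

On the plate carrée, areal scale = h·k = 1 × sec φ, so true area = apparent × cos φ.
True area of crater field: 390000 × cos(48.8°) = 390000 × 0.6587 = 256900 km².
True area of lake: 83600 × cos(23.3°) = 83600 × 0.9184 = 76780 km².
Ratio = 256900 / 76780 ≈ 3.35.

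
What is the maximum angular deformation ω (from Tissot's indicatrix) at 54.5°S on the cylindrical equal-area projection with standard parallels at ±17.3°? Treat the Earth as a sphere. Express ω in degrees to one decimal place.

A cylindrical equal-area projection with standard parallel φ₀ has meridian scale h = cos φ / cos φ₀ and parallel scale k = cos φ₀ / cos φ (so areas are preserved, h·k = 1).
At 54.5°: h = 0.6082, k = 1.644; principal scales a = 1.644, b = 0.6082.
sin(ω/2) = (a − b)/(a + b) = 1.036/2.252 = 0.4599, so ω = 2 arcsin(0.4599) ≈ 54.8°.

54.8°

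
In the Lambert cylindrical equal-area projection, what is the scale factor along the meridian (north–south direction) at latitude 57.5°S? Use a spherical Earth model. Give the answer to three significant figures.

The Lambert cylindrical equal-area projection is the cylindrical equal-area projection with its standard parallel at the equator (φ₀ = 0). Cylindrical equal-area (φ₀ = 0°): h = cos φ / cos 0° along meridians, k = cos 0° / cos φ along parallels; h·k = 1.
h = cos 57.5° / cos 0° = 0.5373/1.000 = 0.5373.

0.537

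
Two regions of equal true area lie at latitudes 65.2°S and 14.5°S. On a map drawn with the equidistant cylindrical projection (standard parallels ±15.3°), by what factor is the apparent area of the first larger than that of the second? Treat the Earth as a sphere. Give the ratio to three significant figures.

With standard parallel φ₀ = 15.3°, the equirectangular projection gives x = Rλ cos φ₀, y = Rφ, so h = 1 and k = cos 15.3° / cos φ.
Areal scale at 65.2°: h·k = 1.000 × 2.300 = 2.300.
Areal scale at 14.5°: h·k = 1.000 × 0.9963 = 0.9963.
Ratio = 2.300/0.9963 ≈ 2.31.

2.31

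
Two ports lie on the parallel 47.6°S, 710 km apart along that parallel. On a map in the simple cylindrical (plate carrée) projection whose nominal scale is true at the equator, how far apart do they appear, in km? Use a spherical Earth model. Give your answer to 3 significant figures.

In the plate carrée (x = Rλ, y = Rφ), meridians are true-scale (h = 1) and parallels are stretched by k = sec φ.
Along the parallel, k = sec 47.6° = 1/0.6743 = 1.483.
Map distance = 710 × 1.483 ≈ 1050 km.

1050 km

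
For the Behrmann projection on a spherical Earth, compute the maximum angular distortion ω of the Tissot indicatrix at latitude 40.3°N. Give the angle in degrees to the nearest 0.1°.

14.5°

The Behrmann projection is cylindrical equal-area with φ₀ = 30°. For cylindrical equal-area with standard parallel φ₀, h = cos φ / cos φ₀ and k = cos φ₀ / cos φ, so h·k = 1.
At 40.3°: h = 0.8807, k = 1.136; principal scales a = 1.136, b = 0.8807.
sin(ω/2) = (a − b)/(a + b) = 0.2549/2.016 = 0.1264, so ω = 2 arcsin(0.1264) ≈ 14.5°.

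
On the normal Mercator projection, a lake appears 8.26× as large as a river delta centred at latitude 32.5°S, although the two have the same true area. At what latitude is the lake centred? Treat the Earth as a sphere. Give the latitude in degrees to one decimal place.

72.9°

For equal true areas on Mercator, apparent areas scale as sec²φ, so the ratio is cos²φ₂ / cos²φ₁.
cos²φ₂ / cos²φ₁ = 8.26  ⇒  cos φ₁ = cos 32.5° / √8.26 = 0.8434/2.874 = 0.2935.
φ₁ = arccos(0.2935) ≈ 72.9°.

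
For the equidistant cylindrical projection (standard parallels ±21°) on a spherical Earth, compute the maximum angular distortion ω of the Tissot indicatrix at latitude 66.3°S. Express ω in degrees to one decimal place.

46.9°

The equidistant cylindrical projection with φ₀ = 21° has h = 1 (meridians true) and k = cos φ₀ / cos φ along parallels.
At 66.3°: h = 1.000, k = 2.323; principal scales a = 2.323, b = 1.000.
sin(ω/2) = (a − b)/(a + b) = 1.323/3.323 = 0.3981, so ω = 2 arcsin(0.3981) ≈ 46.9°.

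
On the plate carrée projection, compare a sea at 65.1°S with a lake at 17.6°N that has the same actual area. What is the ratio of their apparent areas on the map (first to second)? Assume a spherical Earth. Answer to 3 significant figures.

2.26

In the plate carrée (x = Rλ, y = Rφ), meridians are true-scale (h = 1) and parallels are stretched by k = sec φ.
Areal scale at 65.1°: h·k = 1.000 × 2.375 = 2.375.
Areal scale at 17.6°: h·k = 1.000 × 1.049 = 1.049.
Ratio = 2.375/1.049 ≈ 2.26.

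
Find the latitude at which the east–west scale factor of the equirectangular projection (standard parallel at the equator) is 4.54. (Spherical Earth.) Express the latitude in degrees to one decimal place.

77.3°

Plate carrée: h = 1, k = sec φ along parallels.
sec φ = 4.54  ⇒  cos φ = 0.2203  ⇒  φ ≈ 77.3°.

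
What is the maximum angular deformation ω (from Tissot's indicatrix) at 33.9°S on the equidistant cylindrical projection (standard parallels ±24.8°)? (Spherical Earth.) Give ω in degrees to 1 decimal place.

5.1°

In the equirectangular projection with standard parallel φ₀ = 24.8° (x = Rλ cos φ₀, y = Rφ), meridians are true-scale (h = 1) and the parallel scale is k = cos φ₀ / cos φ.
At 33.9°: h = 1.000, k = 1.094; principal scales a = 1.094, b = 1.000.
sin(ω/2) = (a − b)/(a + b) = 0.09369/2.094 = 0.04475, so ω = 2 arcsin(0.04475) ≈ 5.1°.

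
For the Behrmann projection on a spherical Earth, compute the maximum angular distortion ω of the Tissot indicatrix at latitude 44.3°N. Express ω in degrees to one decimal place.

Behrmann is a cylindrical equal-area projection with standard parallels at ±30°. Cylindrical equal-area (φ₀ = 30°): h = cos φ / cos 30° along meridians, k = cos 30° / cos φ along parallels; h·k = 1.
At 44.3°: h = 0.8264, k = 1.210; principal scales a = 1.210, b = 0.8264.
sin(ω/2) = (a − b)/(a + b) = 0.3836/2.036 = 0.1884, so ω = 2 arcsin(0.1884) ≈ 21.7°.

21.7°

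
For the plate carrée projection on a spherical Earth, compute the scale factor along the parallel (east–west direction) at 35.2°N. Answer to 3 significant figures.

1.22

Plate carrée maps x = Rλ, y = Rφ. The meridian scale is h = 1 and the parallel scale is k = 1/cos φ = sec φ.
k = 1/cos 35.2° = 1/0.8171 = 1.224.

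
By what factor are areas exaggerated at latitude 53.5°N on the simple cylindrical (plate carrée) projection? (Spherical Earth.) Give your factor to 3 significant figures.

1.68

For the equirectangular projection with φ₀ = 0 (plate carrée), h = 1 along meridians and k = sec φ along parallels.
Areal scale = h·k = 1 × sec φ; at 53.5°, h = 1.000, k = 1.681, so h·k = 1.681.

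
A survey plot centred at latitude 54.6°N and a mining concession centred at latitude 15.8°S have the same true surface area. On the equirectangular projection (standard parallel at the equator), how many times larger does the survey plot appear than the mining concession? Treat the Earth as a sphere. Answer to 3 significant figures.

In the plate carrée (x = Rλ, y = Rφ), meridians are true-scale (h = 1) and parallels are stretched by k = sec φ.
Areal scale at 54.6°: h·k = 1.000 × 1.726 = 1.726.
Areal scale at 15.8°: h·k = 1.000 × 1.039 = 1.039.
Ratio = 1.726/1.039 ≈ 1.66.

1.66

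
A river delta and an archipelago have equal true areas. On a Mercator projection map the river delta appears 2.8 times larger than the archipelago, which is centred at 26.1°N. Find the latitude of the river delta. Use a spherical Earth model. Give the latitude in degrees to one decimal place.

On Mercator, (apparent₁)/(apparent₂) = sec²φ₁ / sec²φ₂ when true areas are equal.
cos²φ₂ / cos²φ₁ = 2.8  ⇒  cos φ₁ = cos 26.1° / √2.8 = 0.8980/1.673 = 0.5367.
φ₁ = arccos(0.5367) ≈ 57.5°.

57.5°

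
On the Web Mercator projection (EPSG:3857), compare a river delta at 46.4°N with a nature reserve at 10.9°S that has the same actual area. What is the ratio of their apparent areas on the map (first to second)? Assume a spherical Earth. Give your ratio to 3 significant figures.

Mercator is conformal with k = sec φ, so areal scale = k² = sec²φ.
At 46.4°: sec²(46.4°) = 1/0.6896² = 2.103.
At 10.9°: sec²(10.9°) = 1/0.9820² = 1.037.
Ratio = 2.103/1.037 = cos²(10.9°)/cos²(46.4°) ≈ 2.03.

2.03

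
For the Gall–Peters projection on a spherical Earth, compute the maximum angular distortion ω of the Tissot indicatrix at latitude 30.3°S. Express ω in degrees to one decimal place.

The Gall–Peters projection is cylindrical equal-area with φ₀ = 45°. For cylindrical equal-area with standard parallel φ₀, h = cos φ / cos φ₀ and k = cos φ₀ / cos φ, so h·k = 1.
At 30.3°: h = 1.221, k = 0.8190; principal scales a = 1.221, b = 0.8190.
sin(ω/2) = (a − b)/(a + b) = 0.4020/2.040 = 0.1971, so ω = 2 arcsin(0.1971) ≈ 22.7°.

22.7°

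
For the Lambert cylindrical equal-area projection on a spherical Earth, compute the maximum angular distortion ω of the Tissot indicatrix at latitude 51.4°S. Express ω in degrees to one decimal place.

The Lambert cylindrical equal-area projection is the cylindrical equal-area projection with its standard parallel at the equator (φ₀ = 0). For cylindrical equal-area with standard parallel φ₀, h = cos φ / cos φ₀ and k = cos φ₀ / cos φ, so h·k = 1.
At 51.4°: h = 0.6239, k = 1.603; principal scales a = 1.603, b = 0.6239.
sin(ω/2) = (a − b)/(a + b) = 0.9790/2.227 = 0.4397, so ω = 2 arcsin(0.4397) ≈ 52.2°.

52.2°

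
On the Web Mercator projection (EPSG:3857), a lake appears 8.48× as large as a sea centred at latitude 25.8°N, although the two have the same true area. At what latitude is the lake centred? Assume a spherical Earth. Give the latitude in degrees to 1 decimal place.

72.0°

On Mercator, (apparent₁)/(apparent₂) = sec²φ₁ / sec²φ₂ when true areas are equal.
cos²φ₂ / cos²φ₁ = 8.48  ⇒  cos φ₁ = cos 25.8° / √8.48 = 0.9003/2.912 = 0.3092.
φ₁ = arccos(0.3092) ≈ 72.0°.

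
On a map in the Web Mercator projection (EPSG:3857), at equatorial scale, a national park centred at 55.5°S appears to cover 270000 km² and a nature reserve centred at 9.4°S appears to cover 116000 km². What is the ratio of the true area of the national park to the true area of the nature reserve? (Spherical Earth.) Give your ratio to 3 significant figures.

On Mercator the areal scale is sec²φ, so true area = apparent × cos²φ.
True area of national park: 270000 × cos²(55.5°) = 270000 × 0.3208 = 86620 km².
True area of nature reserve: 116000 × cos²(9.4°) = 116000 × 0.9733 = 112900 km².
Ratio = 86620 / 112900 ≈ 0.767.

0.767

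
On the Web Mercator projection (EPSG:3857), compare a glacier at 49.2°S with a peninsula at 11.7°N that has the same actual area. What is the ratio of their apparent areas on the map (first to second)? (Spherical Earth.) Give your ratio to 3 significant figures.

2.25

Mercator is conformal with k = sec φ, so areal scale = k² = sec²φ.
At 49.2°: sec²(49.2°) = 1/0.6534² = 2.342.
At 11.7°: sec²(11.7°) = 1/0.9792² = 1.043.
Ratio = 2.342/1.043 = cos²(11.7°)/cos²(49.2°) ≈ 2.25.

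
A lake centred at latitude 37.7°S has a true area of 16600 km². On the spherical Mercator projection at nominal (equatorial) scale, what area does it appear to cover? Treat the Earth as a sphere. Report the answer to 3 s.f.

For Mercator, h = k = sec φ (a conformal cylindrical projection has a single point scale, 1/cos φ).
Areal scale = k² = sec²φ = 1/cos²(37.7°) = 1/0.7912² = 1.597.
Apparent area = 16600 × 1.597 ≈ 26500 km².

26500 km²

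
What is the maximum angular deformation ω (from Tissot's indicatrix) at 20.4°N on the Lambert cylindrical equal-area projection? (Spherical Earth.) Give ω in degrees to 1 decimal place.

7.4°

The Lambert cylindrical equal-area projection is the cylindrical equal-area projection with its standard parallel at the equator (φ₀ = 0). Cylindrical equal-area (φ₀ = 0°): h = cos φ / cos 0° along meridians, k = cos 0° / cos φ along parallels; h·k = 1.
At 20.4°: h = 0.9373, k = 1.067; principal scales a = 1.067, b = 0.9373.
sin(ω/2) = (a − b)/(a + b) = 0.1296/2.004 = 0.06468, so ω = 2 arcsin(0.06468) ≈ 7.4°.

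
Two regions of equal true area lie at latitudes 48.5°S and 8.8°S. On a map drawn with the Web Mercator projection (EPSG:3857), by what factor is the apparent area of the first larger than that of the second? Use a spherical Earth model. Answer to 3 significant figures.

On Mercator, area is exaggerated by sec²φ = 1/cos²φ.
At 48.5°: sec²(48.5°) = 1/0.6626² = 2.278.
At 8.8°: sec²(8.8°) = 1/0.9882² = 1.024.
Ratio = 2.278/1.024 = cos²(8.8°)/cos²(48.5°) ≈ 2.22.

2.22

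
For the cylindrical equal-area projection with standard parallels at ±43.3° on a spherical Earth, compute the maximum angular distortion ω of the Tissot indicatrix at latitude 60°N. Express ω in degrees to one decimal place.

For cylindrical equal-area with standard parallel φ₀, h = cos φ / cos φ₀ and k = cos φ₀ / cos φ, so h·k = 1.
At 60°: h = 0.6870, k = 1.456; principal scales a = 1.456, b = 0.6870.
sin(ω/2) = (a − b)/(a + b) = 0.7685/2.143 = 0.3587, so ω = 2 arcsin(0.3587) ≈ 42.0°.

42.0°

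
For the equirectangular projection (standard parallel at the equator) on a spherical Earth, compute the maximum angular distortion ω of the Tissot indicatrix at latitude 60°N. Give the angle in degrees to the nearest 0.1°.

Plate carrée maps x = Rλ, y = Rφ. The meridian scale is h = 1 and the parallel scale is k = 1/cos φ = sec φ.
At 60°: h = 1.000, k = 2.000; principal scales a = 2.000, b = 1.000.
sin(ω/2) = (a − b)/(a + b) = 1.0000/3.000 = 0.3333, so ω = 2 arcsin(0.3333) ≈ 38.9°.

38.9°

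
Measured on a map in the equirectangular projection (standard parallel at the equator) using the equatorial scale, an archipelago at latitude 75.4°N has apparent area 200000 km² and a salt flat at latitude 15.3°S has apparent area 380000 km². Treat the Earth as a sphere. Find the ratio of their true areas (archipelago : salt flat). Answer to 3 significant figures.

0.138

On the plate carrée, areal scale = h·k = 1 × sec φ, so true area = apparent × cos φ.
True area of archipelago: 200000 × cos(75.4°) = 200000 × 0.2521 = 50410 km².
True area of salt flat: 380000 × cos(15.3°) = 380000 × 0.9646 = 366500 km².
Ratio = 50410 / 366500 ≈ 0.138.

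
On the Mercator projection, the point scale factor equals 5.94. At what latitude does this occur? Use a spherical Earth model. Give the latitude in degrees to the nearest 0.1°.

80.3°

Mercator scale is k = sec φ = 1/cos φ.
1/cos φ = 5.94  ⇒  cos φ = 0.1684  ⇒  φ = arccos(0.1684) ≈ 80.3°.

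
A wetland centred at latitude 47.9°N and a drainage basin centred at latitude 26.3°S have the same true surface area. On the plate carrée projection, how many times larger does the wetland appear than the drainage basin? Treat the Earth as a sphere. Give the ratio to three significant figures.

In the plate carrée (x = Rλ, y = Rφ), meridians are true-scale (h = 1) and parallels are stretched by k = sec φ.
Areal scale at 47.9°: h·k = 1.000 × 1.492 = 1.492.
Areal scale at 26.3°: h·k = 1.000 × 1.115 = 1.115.
Ratio = 1.492/1.115 ≈ 1.34.

1.34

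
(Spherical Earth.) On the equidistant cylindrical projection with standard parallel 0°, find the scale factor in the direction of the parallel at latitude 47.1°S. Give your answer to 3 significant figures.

1.47

In the plate carrée (x = Rλ, y = Rφ), meridians are true-scale (h = 1) and parallels are stretched by k = sec φ.
k = 1/cos 47.1° = 1/0.6807 = 1.469.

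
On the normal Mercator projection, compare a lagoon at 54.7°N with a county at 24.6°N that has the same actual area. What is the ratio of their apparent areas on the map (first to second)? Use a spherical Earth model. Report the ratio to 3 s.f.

Mercator is conformal with k = sec φ, so areal scale = k² = sec²φ.
At 54.7°: sec²(54.7°) = 1/0.5779² = 2.995.
At 24.6°: sec²(24.6°) = 1/0.9092² = 1.210.
Ratio = 2.995/1.210 = cos²(24.6°)/cos²(54.7°) ≈ 2.48.

2.48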